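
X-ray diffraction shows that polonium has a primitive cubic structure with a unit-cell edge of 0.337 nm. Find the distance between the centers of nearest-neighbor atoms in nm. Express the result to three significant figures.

0.337 nm

In a simple cubic structure, atoms touch along the cell edge, so a = 2r; the nearest-neighbor distance equals 2r = 1.000·a.
d = 1.000 × 0.337 = 0.337 nm.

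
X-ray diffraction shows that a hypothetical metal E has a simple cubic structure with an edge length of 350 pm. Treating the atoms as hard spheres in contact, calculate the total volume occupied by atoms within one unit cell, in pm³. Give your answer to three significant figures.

In a simple cubic lattice atoms touch along the cell edge, so a = 2r, so r = 0.5000a = 175.0 pm.
V_atoms = Z × (4/3)πr³ = 1 × (4/3)π × (175.0)³ = 2.24 × 10^7 pm³.

2.24 × 10^7 pm³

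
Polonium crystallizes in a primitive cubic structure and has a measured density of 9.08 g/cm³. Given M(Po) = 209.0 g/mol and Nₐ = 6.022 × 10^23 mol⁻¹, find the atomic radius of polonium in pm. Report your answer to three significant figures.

168 pm

For a simple cubic cell (Z = 1), a³ = Z·M/(N_A·ρ) = 1 × 209.0 / (6.022 × 10²³ × 9.080) = 3.822 × 10^-23 cm³, so a = 3.369 × 10^-8 cm = 336.9 pm.
Atoms touch along the cell edge, so a = 2r, so r = 0.5000 × a = 168 pm.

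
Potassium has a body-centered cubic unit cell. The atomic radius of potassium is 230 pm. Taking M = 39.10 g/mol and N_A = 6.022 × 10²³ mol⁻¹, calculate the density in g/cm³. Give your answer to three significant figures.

In a BCC lattice, atoms touch along the body diagonal, so √3·a = 4r, giving a = 531.2 pm = 5.312 × 10^-8 cm.
With Z = 2, ρ = Z·M/(N_A·a³) = 2 × 39.10 / (6.022 × 10²³ × 1.499 × 10^-22) = 0.8665 g/cm³.

0.867 g/cm³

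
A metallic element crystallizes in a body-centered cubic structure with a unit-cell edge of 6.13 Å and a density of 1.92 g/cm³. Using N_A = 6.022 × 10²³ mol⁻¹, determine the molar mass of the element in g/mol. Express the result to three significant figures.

A BCC cell has Z = 2 atoms; a = 6.130 × 10^-8 cm.
M = ρ·N_A·a³/Z = 1.92 × 6.022 × 10²³ × 2.303 × 10^-22 / 2 = 133 g/mol.

133 g/mol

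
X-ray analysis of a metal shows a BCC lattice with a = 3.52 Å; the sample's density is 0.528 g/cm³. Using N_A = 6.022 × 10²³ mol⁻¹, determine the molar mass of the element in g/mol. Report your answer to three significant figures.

6.93 g/mol

A BCC cell has Z = 2 atoms; a = 3.520 × 10^-8 cm.
M = ρ·N_A·a³/Z = 0.528 × 6.022 × 10²³ × 4.361 × 10^-23 / 2 = 6.93 g/mol.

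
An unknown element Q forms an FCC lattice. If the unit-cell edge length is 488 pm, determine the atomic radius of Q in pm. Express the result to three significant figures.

173 pm

In an FCC lattice, atoms touch along the face diagonal, so √2·a = 4r.
r = √2·a/4 = 1.4142 × 488 / 4 = 173 pm.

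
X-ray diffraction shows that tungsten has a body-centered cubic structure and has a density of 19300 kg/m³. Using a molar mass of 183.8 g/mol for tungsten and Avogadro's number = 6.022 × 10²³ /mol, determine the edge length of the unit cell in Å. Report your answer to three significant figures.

With Z = 2 atoms per BCC cell, a³ = Z·M/(N_A·ρ) = 2 × 183.8 / (6.022 × 10²³ × 19.30 g/cm³) = 3.163 × 10^-23 cm³.
a = (3.163 × 10^-23)^(1/3) = 3.162 × 10^-8 cm = 3.16 Å.

3.16 Å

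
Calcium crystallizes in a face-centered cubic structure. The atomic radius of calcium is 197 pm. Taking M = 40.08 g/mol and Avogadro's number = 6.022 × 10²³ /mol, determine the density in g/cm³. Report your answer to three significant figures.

1.54 g/cm³

In an FCC lattice, atoms touch along the face diagonal, so √2·a = 4r, giving a = 557.2 pm = 5.572 × 10^-8 cm.
With Z = 4, ρ = Z·M/(N_A·a³) = 4 × 40.08 / (6.022 × 10²³ × 1.730 × 10^-22) = 1.539 g/cm³.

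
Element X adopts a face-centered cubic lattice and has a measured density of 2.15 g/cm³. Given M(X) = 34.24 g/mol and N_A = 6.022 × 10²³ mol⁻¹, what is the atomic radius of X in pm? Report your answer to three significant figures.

For an FCC cell (Z = 4), a³ = Z·M/(N_A·ρ) = 4 × 34.24 / (6.022 × 10²³ × 2.150) = 1.058 × 10^-22 cm³, so a = 4.729 × 10^-8 cm = 472.9 pm.
Atoms touch along the face diagonal, so √2·a = 4r, so r = 0.3536 × a = 167 pm.

167 pm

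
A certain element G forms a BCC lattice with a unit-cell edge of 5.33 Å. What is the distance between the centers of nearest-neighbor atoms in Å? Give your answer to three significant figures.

In a BCC structure, atoms touch along the body diagonal, so √3·a = 4r; the nearest-neighbor distance equals 2r = 0.8660·a.
d = 0.8660 × 5.33 = 4.62 Å.

4.62 Å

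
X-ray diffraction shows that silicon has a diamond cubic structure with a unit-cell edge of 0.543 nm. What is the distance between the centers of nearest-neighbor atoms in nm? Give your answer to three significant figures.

0.235 nm

In a diamond cubic structure, nearest neighbors lie along the body diagonal with √3·a = 8r; the nearest-neighbor distance equals 2r = 0.4330·a.
d = 0.4330 × 0.543 = 0.235 nm.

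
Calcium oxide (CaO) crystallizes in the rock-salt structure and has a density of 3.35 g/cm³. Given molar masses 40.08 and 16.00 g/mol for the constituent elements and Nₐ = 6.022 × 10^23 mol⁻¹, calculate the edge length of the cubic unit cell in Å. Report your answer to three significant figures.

4.81 Å

M(CaO) = 56.08 g/mol; Z = 4 formula units per cell.
a³ = Z·M/(N_A·ρ) = 4 × 56.08 / (6.022 × 10²³ × 3.35) = 1.112 × 10^-22 cm³, so a = 4.809 × 10^-8 cm = 4.81 Å.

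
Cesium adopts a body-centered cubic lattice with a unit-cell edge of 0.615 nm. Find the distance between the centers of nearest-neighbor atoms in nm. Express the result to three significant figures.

0.533 nm

In a BCC structure, atoms touch along the body diagonal, so √3·a = 4r; the nearest-neighbor distance equals 2r = 0.8660·a.
d = 0.8660 × 0.615 = 0.533 nm.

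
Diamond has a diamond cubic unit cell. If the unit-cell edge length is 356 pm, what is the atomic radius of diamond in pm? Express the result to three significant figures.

In a diamond cubic lattice, nearest neighbors lie along the body diagonal with √3·a = 8r.
r = √3·a/8 = 1.7321 × 356 / 8 = 77.1 pm.

77.1 pm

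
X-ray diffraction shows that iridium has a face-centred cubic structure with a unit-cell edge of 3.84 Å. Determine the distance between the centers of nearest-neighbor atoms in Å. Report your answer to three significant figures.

2.72 Å

In an FCC structure, atoms touch along the face diagonal, so √2·a = 4r; the nearest-neighbor distance equals 2r = 0.7071·a.
d = 0.7071 × 3.84 = 2.72 Å.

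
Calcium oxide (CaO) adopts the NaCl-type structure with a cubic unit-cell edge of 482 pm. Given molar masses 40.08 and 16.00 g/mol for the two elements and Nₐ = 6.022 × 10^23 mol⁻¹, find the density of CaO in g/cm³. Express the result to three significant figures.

3.33 g/cm³

The NaCl-type structure contains Z = 4 formula units per cell; M(CaO) = 40.08 + 16.00 = 56.08 g/mol.
a³ = (4.820 × 10^-8 cm)³ = 1.120 × 10^-22 cm³.
ρ = 4 × 56.08 / (6.022 × 10²³ × 1.120 × 10^-22) = 3.326 g/cm³.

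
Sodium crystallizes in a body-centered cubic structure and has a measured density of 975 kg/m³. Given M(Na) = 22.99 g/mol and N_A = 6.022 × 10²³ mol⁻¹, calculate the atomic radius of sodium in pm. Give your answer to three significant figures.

For a BCC cell (Z = 2), a³ = Z·M/(N_A·ρ) = 2 × 22.99 / (6.022 × 10²³ × 0.9750) = 7.831 × 10^-23 cm³, so a = 4.278 × 10^-8 cm = 427.8 pm.
Atoms touch along the body diagonal, so √3·a = 4r, so r = 0.4330 × a = 185 pm.

185 pm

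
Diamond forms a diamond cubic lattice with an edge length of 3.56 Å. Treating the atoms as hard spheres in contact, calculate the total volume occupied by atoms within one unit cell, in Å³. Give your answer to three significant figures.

In a diamond cubic lattice nearest neighbors lie along the body diagonal with √3·a = 8r, so r = 0.2165a = 0.7708 Å.
V_atoms = Z × (4/3)πr³ = 8 × (4/3)π × (0.7708)³ = 15.3 Å³.

15.3 Å³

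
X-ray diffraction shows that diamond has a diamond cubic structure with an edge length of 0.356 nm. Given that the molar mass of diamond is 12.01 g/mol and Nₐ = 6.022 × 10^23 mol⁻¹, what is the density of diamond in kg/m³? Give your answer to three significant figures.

3540 kg/m³

A diamond cubic unit cell contains Z = 8 atoms.
Cell volume: a³ = (0.356 nm)³ = (3.560 × 10^-8 cm)³ = 4.512 × 10^-23 cm³.
ρ = Z·M/(N_A·a³) = 8 × 12.01 / (6.022 × 10²³ × 4.512 × 10^-23) = 3.536 g/cm³ = 3540 kg/m³.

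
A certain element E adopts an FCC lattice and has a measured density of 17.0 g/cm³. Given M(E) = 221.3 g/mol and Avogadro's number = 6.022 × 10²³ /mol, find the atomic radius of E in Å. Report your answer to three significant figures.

For an FCC cell (Z = 4), a³ = Z·M/(N_A·ρ) = 4 × 221.3 / (6.022 × 10²³ × 17.00) = 8.647 × 10^-23 cm³, so a = 4.422 × 10^-8 cm = 4.422 Å.
Atoms touch along the face diagonal, so √2·a = 4r, so r = 0.3536 × a = 1.56 Å.

1.56 Å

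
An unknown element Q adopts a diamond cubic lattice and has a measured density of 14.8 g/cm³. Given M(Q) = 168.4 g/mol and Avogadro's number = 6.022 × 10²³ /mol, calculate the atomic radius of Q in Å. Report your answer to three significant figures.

1.15 Å

For a diamond cubic cell (Z = 8), a³ = Z·M/(N_A·ρ) = 8 × 168.4 / (6.022 × 10²³ × 14.80) = 1.512 × 10^-22 cm³, so a = 5.327 × 10^-8 cm = 5.327 Å.
Nearest neighbors lie along the body diagonal with √3·a = 8r, so r = 0.2165 × a = 1.15 Å.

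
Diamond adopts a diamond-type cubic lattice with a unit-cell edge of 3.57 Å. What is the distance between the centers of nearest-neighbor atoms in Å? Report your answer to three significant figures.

In a diamond cubic structure, nearest neighbors lie along the body diagonal with √3·a = 8r; the nearest-neighbor distance equals 2r = 0.4330·a.
d = 0.4330 × 3.57 = 1.55 Å.

1.55 Å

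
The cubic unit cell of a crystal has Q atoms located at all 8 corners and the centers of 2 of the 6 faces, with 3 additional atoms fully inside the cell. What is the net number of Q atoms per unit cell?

5

Corner atoms are shared by 8 cells (1/8 each), face atoms by 2 (1/2 each), interior atoms are unshared.
Net atoms = 8 × 1/8 + 2 × 1/2 + 3 = 1 + 1 + 3 = 5.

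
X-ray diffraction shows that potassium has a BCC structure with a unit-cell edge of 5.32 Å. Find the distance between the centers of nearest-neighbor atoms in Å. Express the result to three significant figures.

4.61 Å

In a BCC structure, atoms touch along the body diagonal, so √3·a = 4r; the nearest-neighbor distance equals 2r = 0.8660·a.
d = 0.8660 × 5.32 = 4.61 Å.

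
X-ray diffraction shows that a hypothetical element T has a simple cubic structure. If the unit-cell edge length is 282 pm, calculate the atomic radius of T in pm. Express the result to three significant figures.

141 pm

In a simple cubic lattice, atoms touch along the cell edge, so a = 2r.
r = a/2 = 282/2 = 141 pm.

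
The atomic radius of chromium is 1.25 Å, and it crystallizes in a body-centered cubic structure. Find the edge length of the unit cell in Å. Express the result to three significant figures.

2.89 Å

In a BCC lattice, atoms touch along the body diagonal, so √3·a = 4r.
a = 4r/√3 = 4 × 1.25 / 1.7321 = 2.89 Å.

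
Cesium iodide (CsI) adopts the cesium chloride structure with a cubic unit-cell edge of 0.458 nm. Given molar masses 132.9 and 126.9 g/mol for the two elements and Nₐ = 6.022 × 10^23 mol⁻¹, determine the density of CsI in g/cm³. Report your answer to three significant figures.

The cesium chloride structure contains Z = 1 formula unit per cell; M(CsI) = 132.9 + 126.9 = 259.8 g/mol.
a³ = (4.580 × 10^-8 cm)³ = 9.607 × 10^-23 cm³.
ρ = 1 × 259.8 / (6.022 × 10²³ × 9.607 × 10^-23) = 4.491 g/cm³.

4.49 g/cm³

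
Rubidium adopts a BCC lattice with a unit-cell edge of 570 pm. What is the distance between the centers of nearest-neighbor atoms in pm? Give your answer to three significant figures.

In a BCC structure, atoms touch along the body diagonal, so √3·a = 4r; the nearest-neighbor distance equals 2r = 0.8660·a.
d = 0.8660 × 570 = 494 pm.

494 pm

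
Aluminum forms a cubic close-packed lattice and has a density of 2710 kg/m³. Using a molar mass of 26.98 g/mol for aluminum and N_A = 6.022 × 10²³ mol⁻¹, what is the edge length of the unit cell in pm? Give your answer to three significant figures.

404 pm

With Z = 4 atoms per FCC cell, a³ = Z·M/(N_A·ρ) = 4 × 26.98 / (6.022 × 10²³ × 2.710 g/cm³) = 6.613 × 10^-23 cm³.
a = (6.613 × 10^-23)^(1/3) = 4.044 × 10^-8 cm = 404 pm.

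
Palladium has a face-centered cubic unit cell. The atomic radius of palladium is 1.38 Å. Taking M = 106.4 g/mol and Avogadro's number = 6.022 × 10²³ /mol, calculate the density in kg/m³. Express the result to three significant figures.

11900 kg/m³

In an FCC lattice, atoms touch along the face diagonal, so √2·a = 4r, giving a = 3.903 Å = 3.903 × 10^-8 cm.
With Z = 4, ρ = Z·M/(N_A·a³) = 4 × 106.4 / (6.022 × 10²³ × 5.947 × 10^-23) = 11.88 g/cm³ = 11900 kg/m³.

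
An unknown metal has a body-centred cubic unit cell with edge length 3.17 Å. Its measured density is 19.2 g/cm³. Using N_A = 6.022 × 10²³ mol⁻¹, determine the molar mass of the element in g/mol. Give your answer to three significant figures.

A BCC cell has Z = 2 atoms; a = 3.170 × 10^-8 cm.
M = ρ·N_A·a³/Z = 19.2 × 6.022 × 10²³ × 3.186 × 10^-23 / 2 = 184 g/mol.

184 g/mol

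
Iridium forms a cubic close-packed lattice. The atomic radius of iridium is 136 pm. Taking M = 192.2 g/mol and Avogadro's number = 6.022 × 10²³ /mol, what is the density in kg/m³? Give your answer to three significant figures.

In an FCC lattice, atoms touch along the face diagonal, so √2·a = 4r, giving a = 384.7 pm = 3.847 × 10^-8 cm.
With Z = 4, ρ = Z·M/(N_A·a³) = 4 × 192.2 / (6.022 × 10²³ × 5.692 × 10^-23) = 22.43 g/cm³ = 22400 kg/m³.

22400 kg/m³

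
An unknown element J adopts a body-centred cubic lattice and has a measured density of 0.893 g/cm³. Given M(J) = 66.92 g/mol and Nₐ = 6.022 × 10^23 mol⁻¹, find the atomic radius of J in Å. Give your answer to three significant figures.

For a BCC cell (Z = 2), a³ = Z·M/(N_A·ρ) = 2 × 66.92 / (6.022 × 10²³ × 0.8930) = 2.489 × 10^-22 cm³, so a = 6.290 × 10^-8 cm = 6.290 Å.
Atoms touch along the body diagonal, so √3·a = 4r, so r = 0.4330 × a = 2.72 Å.

2.72 Å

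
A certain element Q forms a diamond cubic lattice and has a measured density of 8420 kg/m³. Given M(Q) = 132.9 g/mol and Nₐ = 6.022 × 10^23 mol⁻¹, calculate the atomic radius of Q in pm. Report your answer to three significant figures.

For a diamond cubic cell (Z = 8), a³ = Z·M/(N_A·ρ) = 8 × 132.9 / (6.022 × 10²³ × 8.420) = 2.097 × 10^-22 cm³, so a = 5.941 × 10^-8 cm = 594.1 pm.
Nearest neighbors lie along the body diagonal with √3·a = 8r, so r = 0.2165 × a = 129 pm.

129 pm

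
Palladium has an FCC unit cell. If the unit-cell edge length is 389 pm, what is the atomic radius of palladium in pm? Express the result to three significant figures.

138 pm

In an FCC lattice, atoms touch along the face diagonal, so √2·a = 4r.
r = √2·a/4 = 1.4142 × 389 / 4 = 138 pm.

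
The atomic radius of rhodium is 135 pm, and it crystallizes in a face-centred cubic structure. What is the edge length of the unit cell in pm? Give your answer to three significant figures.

In an FCC lattice, atoms touch along the face diagonal, so √2·a = 4r.
a = 4r/√2 = 4 × 135 / 1.4142 = 382 pm.

382 pm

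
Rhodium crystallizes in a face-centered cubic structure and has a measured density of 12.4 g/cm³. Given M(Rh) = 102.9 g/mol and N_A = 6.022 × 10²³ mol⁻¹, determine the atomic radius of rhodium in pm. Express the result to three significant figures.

For an FCC cell (Z = 4), a³ = Z·M/(N_A·ρ) = 4 × 102.9 / (6.022 × 10²³ × 12.40) = 5.512 × 10^-23 cm³, so a = 3.806 × 10^-8 cm = 380.6 pm.
Atoms touch along the face diagonal, so √2·a = 4r, so r = 0.3536 × a = 135 pm.

135 pm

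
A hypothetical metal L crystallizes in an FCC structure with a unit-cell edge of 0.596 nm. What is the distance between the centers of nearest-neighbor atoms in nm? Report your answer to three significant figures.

In an FCC structure, atoms touch along the face diagonal, so √2·a = 4r; the nearest-neighbor distance equals 2r = 0.7071·a.
d = 0.7071 × 0.596 = 0.421 nm.

0.421 nm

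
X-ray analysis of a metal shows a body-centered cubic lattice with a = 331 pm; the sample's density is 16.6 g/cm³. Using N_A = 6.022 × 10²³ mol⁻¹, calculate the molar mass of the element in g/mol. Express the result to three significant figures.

181 g/mol

A BCC cell has Z = 2 atoms; a = 3.310 × 10^-8 cm.
M = ρ·N_A·a³/Z = 16.6 × 6.022 × 10²³ × 3.626 × 10^-23 / 2 = 181 g/mol.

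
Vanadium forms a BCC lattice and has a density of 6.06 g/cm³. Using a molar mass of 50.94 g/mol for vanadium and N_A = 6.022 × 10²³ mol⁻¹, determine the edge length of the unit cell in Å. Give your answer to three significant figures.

With Z = 2 atoms per BCC cell, a³ = Z·M/(N_A·ρ) = 2 × 50.94 / (6.022 × 10²³ × 6.060 g/cm³) = 2.792 × 10^-23 cm³.
a = (2.792 × 10^-23)^(1/3) = 3.034 × 10^-8 cm = 3.03 Å.

3.03 Å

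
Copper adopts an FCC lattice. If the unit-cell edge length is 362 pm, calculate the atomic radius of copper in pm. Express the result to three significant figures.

In an FCC lattice, atoms touch along the face diagonal, so √2·a = 4r.
r = √2·a/4 = 1.4142 × 362 / 4 = 128 pm.

128 pm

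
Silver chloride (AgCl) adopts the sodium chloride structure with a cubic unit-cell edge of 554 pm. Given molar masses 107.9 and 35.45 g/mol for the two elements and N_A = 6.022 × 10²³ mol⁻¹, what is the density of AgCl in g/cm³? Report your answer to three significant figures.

5.60 g/cm³

The sodium chloride structure contains Z = 4 formula units per cell; M(AgCl) = 107.9 + 35.45 = 143.35 g/mol.
a³ = (5.540 × 10^-8 cm)³ = 1.700 × 10^-22 cm³.
ρ = 4 × 143.35 / (6.022 × 10²³ × 1.700 × 10^-22) = 5.600 g/cm³.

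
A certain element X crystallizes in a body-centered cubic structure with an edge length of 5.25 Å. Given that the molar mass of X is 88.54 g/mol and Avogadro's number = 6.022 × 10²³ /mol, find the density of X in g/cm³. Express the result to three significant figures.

2.03 g/cm³

A BCC unit cell contains Z = 2 atoms.
Cell volume: a³ = (5.25 Å)³ = (5.250 × 10^-8 cm)³ = 1.447 × 10^-22 cm³.
ρ = Z·M/(N_A·a³) = 2 × 88.54 / (6.022 × 10²³ × 1.447 × 10^-22) = 2.032 g/cm³.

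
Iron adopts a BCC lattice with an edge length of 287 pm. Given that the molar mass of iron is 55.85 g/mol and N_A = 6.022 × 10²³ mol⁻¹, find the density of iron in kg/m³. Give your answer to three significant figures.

7850 kg/m³

A BCC unit cell contains Z = 2 atoms.
Cell volume: a³ = (287 pm)³ = (2.870 × 10^-8 cm)³ = 2.364 × 10^-23 cm³.
ρ = Z·M/(N_A·a³) = 2 × 55.85 / (6.022 × 10²³ × 2.364 × 10^-23) = 7.846 g/cm³ = 7850 kg/m³.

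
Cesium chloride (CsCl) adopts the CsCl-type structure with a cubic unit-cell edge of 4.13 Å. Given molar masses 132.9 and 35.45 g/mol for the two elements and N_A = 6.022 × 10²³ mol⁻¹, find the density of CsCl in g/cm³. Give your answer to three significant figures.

The CsCl-type structure contains Z = 1 formula unit per cell; M(CsCl) = 132.9 + 35.45 = 168.35 g/mol.
a³ = (4.130 × 10^-8 cm)³ = 7.044 × 10^-23 cm³.
ρ = 1 × 168.35 / (6.022 × 10²³ × 7.044 × 10^-23) = 3.968 g/cm³.

3.97 g/cm³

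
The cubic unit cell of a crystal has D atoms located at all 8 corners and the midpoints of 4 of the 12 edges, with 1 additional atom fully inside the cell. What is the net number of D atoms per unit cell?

Corner atoms are shared by 8 cells (1/8 each), edge atoms by 4 (1/4 each), interior atoms are unshared.
Net atoms = 8 × 1/8 + 4 × 1/4 + 1 = 1 + 1 + 1 = 3.

3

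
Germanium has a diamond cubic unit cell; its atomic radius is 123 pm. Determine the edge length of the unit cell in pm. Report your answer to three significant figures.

568 pm

In a diamond cubic lattice, nearest neighbors lie along the body diagonal with √3·a = 8r.
a = 8r/√3 = 8 × 123 / 1.7321 = 568 pm.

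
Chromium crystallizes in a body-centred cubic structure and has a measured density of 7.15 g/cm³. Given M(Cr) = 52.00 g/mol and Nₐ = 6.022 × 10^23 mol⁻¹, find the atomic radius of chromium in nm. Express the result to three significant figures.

0.125 nm

For a BCC cell (Z = 2), a³ = Z·M/(N_A·ρ) = 2 × 52.00 / (6.022 × 10²³ × 7.150) = 2.415 × 10^-23 cm³, so a = 2.891 × 10^-8 cm = 0.2891 nm.
Atoms touch along the body diagonal, so √3·a = 4r, so r = 0.4330 × a = 0.125 nm.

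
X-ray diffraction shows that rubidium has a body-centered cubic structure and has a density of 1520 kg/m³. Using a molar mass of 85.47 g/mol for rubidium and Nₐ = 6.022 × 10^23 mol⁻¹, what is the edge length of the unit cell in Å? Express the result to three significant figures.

5.72 Å

With Z = 2 atoms per BCC cell, a³ = Z·M/(N_A·ρ) = 2 × 85.47 / (6.022 × 10²³ × 1.520 g/cm³) = 1.867 × 10^-22 cm³.
a = (1.867 × 10^-22)^(1/3) = 5.716 × 10^-8 cm = 5.72 Å.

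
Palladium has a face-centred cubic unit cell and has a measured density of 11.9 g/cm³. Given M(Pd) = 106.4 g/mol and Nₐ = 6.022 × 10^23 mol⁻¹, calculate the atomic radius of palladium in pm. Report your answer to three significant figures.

For an FCC cell (Z = 4), a³ = Z·M/(N_A·ρ) = 4 × 106.4 / (6.022 × 10²³ × 11.90) = 5.939 × 10^-23 cm³, so a = 3.902 × 10^-8 cm = 390.2 pm.
Atoms touch along the face diagonal, so √2·a = 4r, so r = 0.3536 × a = 138 pm.

138 pm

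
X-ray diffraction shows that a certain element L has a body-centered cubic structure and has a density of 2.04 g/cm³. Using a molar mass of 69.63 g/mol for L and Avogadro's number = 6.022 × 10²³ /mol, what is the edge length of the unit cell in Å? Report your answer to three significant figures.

4.84 Å

With Z = 2 atoms per BCC cell, a³ = Z·M/(N_A·ρ) = 2 × 69.63 / (6.022 × 10²³ × 2.040 g/cm³) = 1.134 × 10^-22 cm³.
a = (1.134 × 10^-22)^(1/3) = 4.840 × 10^-8 cm = 4.84 Å.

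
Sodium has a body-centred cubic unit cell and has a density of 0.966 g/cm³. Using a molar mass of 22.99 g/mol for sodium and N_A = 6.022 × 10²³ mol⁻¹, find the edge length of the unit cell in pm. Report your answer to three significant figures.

429 pm

With Z = 2 atoms per BCC cell, a³ = Z·M/(N_A·ρ) = 2 × 22.99 / (6.022 × 10²³ × 0.9660 g/cm³) = 7.904 × 10^-23 cm³.
a = (7.904 × 10^-23)^(1/3) = 4.292 × 10^-8 cm = 429 pm.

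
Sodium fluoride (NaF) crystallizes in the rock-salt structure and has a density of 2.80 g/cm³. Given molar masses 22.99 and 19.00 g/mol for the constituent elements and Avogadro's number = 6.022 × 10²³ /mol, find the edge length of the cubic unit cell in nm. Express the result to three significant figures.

M(NaF) = 41.99 g/mol; Z = 4 formula units per cell.
a³ = Z·M/(N_A·ρ) = 4 × 41.99 / (6.022 × 10²³ × 2.80) = 9.961 × 10^-23 cm³, so a = 4.636 × 10^-8 cm = 0.464 nm.

0.464 nm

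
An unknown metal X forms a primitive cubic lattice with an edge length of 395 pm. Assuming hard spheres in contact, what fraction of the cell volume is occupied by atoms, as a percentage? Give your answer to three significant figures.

52.4%

In a simple cubic lattice atoms touch along the cell edge, so a = 2r, so r = 0.5000a = 197.5 pm.
Packing fraction = Z·(4/3)πr³ / a³ = 1 × (4/3)π × (197.5)³ / (395)³ = 0.5236 = 52.4%.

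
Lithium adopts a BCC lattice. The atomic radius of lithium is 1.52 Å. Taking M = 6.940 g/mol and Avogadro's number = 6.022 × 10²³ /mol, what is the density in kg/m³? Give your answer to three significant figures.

533 kg/m³

In a BCC lattice, atoms touch along the body diagonal, so √3·a = 4r, giving a = 3.510 Å = 3.510 × 10^-8 cm.
With Z = 2, ρ = Z·M/(N_A·a³) = 2 × 6.940 / (6.022 × 10²³ × 4.325 × 10^-23) = 0.5329 g/cm³ = 533 kg/m³.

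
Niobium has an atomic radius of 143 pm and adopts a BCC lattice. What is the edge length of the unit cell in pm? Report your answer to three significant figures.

330 pm

In a BCC lattice, atoms touch along the body diagonal, so √3·a = 4r.
a = 4r/√3 = 4 × 143 / 1.7321 = 330 pm.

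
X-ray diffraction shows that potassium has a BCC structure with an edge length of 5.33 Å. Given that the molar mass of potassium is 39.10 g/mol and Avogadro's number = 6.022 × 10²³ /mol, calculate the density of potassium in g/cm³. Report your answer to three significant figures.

0.858 g/cm³

A BCC unit cell contains Z = 2 atoms.
Cell volume: a³ = (5.33 Å)³ = (5.330 × 10^-8 cm)³ = 1.514 × 10^-22 cm³.
ρ = Z·M/(N_A·a³) = 2 × 39.10 / (6.022 × 10²³ × 1.514 × 10^-22) = 0.8576 g/cm³.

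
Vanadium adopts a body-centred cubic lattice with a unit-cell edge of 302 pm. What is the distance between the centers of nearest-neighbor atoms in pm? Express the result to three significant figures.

262 pm

In a BCC structure, atoms touch along the body diagonal, so √3·a = 4r; the nearest-neighbor distance equals 2r = 0.8660·a.
d = 0.8660 × 302 = 262 pm.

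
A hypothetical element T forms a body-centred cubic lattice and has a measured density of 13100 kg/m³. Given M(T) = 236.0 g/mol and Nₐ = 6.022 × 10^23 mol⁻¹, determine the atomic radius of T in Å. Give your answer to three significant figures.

For a BCC cell (Z = 2), a³ = Z·M/(N_A·ρ) = 2 × 236.0 / (6.022 × 10²³ × 13.10) = 5.983 × 10^-23 cm³, so a = 3.911 × 10^-8 cm = 3.911 Å.
Atoms touch along the body diagonal, so √3·a = 4r, so r = 0.4330 × a = 1.69 Å.

1.69 Å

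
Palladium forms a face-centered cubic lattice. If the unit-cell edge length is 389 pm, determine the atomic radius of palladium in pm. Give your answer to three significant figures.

138 pm

In an FCC lattice, atoms touch along the face diagonal, so √2·a = 4r.
r = √2·a/4 = 1.4142 × 389 / 4 = 138 pm.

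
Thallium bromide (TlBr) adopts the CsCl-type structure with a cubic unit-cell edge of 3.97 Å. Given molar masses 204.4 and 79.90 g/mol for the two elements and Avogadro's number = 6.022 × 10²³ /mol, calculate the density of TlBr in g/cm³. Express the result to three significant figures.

The CsCl-type structure contains Z = 1 formula unit per cell; M(TlBr) = 204.4 + 79.90 = 284.3 g/mol.
a³ = (3.970 × 10^-8 cm)³ = 6.257 × 10^-23 cm³.
ρ = 1 × 284.3 / (6.022 × 10²³ × 6.257 × 10^-23) = 7.545 g/cm³.

7.55 g/cm³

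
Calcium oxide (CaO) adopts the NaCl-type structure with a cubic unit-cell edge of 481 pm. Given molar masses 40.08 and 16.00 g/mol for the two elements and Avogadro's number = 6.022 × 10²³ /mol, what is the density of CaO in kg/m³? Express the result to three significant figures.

The NaCl-type structure contains Z = 4 formula units per cell; M(CaO) = 40.08 + 16.00 = 56.08 g/mol.
a³ = (4.810 × 10^-8 cm)³ = 1.113 × 10^-22 cm³.
ρ = 4 × 56.08 / (6.022 × 10²³ × 1.113 × 10^-22) = 3.347 g/cm³ = 3350 kg/m³.

3350 kg/m³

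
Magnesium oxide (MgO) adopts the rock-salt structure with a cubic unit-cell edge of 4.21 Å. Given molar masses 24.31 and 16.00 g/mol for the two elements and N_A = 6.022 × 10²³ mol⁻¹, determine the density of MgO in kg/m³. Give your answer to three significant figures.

The rock-salt structure contains Z = 4 formula units per cell; M(MgO) = 24.31 + 16.00 = 40.31 g/mol.
a³ = (4.210 × 10^-8 cm)³ = 7.462 × 10^-23 cm³.
ρ = 4 × 40.31 / (6.022 × 10²³ × 7.462 × 10^-23) = 3.588 g/cm³ = 3590 kg/m³.

3590 kg/m³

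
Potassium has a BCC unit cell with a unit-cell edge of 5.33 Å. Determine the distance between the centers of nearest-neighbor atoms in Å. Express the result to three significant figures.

4.62 Å

In a BCC structure, atoms touch along the body diagonal, so √3·a = 4r; the nearest-neighbor distance equals 2r = 0.8660·a.
d = 0.8660 × 5.33 = 4.62 Å.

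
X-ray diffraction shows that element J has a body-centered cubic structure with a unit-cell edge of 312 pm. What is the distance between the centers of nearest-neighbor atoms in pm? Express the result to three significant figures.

In a BCC structure, atoms touch along the body diagonal, so √3·a = 4r; the nearest-neighbor distance equals 2r = 0.8660·a.
d = 0.8660 × 312 = 270 pm.

270 pm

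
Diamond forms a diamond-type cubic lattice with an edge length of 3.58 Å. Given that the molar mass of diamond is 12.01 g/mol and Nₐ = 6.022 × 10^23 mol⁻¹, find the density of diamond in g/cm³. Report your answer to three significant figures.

3.48 g/cm³

A diamond cubic unit cell contains Z = 8 atoms.
Cell volume: a³ = (3.58 Å)³ = (3.580 × 10^-8 cm)³ = 4.588 × 10^-23 cm³.
ρ = Z·M/(N_A·a³) = 8 × 12.01 / (6.022 × 10²³ × 4.588 × 10^-23) = 3.477 g/cm³.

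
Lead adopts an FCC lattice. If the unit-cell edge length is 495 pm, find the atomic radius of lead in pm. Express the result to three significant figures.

In an FCC lattice, atoms touch along the face diagonal, so √2·a = 4r.
r = √2·a/4 = 1.4142 × 495 / 4 = 175 pm.

175 pm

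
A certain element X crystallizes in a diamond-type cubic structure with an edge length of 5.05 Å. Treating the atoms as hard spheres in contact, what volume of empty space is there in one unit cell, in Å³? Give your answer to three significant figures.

85.0 Å³

In a diamond cubic lattice nearest neighbors lie along the body diagonal with √3·a = 8r, so r = 0.2165a = 1.093 Å.
V_cell = a³ = 128.8 Å³; V_atoms = 8 × (4/3)πr³ = 43.80 Å³.
Empty space = 128.8 − 43.80 = 85.0 Å³.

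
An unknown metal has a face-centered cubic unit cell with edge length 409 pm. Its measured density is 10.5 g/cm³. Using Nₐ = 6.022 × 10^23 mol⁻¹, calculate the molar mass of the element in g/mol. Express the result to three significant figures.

An FCC cell has Z = 4 atoms; a = 4.090 × 10^-8 cm.
M = ρ·N_A·a³/Z = 10.5 × 6.022 × 10²³ × 6.842 × 10^-23 / 4 = 108 g/mol.

108 g/mol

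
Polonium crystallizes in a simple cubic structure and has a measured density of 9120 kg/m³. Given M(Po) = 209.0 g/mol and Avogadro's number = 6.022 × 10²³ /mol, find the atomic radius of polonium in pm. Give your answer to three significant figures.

For a simple cubic cell (Z = 1), a³ = Z·M/(N_A·ρ) = 1 × 209.0 / (6.022 × 10²³ × 9.120) = 3.805 × 10^-23 cm³, so a = 3.364 × 10^-8 cm = 336.4 pm.
Atoms touch along the cell edge, so a = 2r, so r = 0.5000 × a = 168 pm.

168 pm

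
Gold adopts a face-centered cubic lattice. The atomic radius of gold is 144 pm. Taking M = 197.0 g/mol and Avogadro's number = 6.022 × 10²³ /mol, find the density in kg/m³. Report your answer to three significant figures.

In an FCC lattice, atoms touch along the face diagonal, so √2·a = 4r, giving a = 407.3 pm = 4.073 × 10^-8 cm.
With Z = 4, ρ = Z·M/(N_A·a³) = 4 × 197.0 / (6.022 × 10²³ × 6.757 × 10^-23) = 19.37 g/cm³ = 19400 kg/m³.

19400 kg/m³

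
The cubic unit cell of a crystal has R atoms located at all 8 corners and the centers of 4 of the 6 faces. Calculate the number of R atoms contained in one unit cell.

Corner atoms are shared by 8 cells (1/8 each), face atoms by 2 (1/2 each).
Net atoms = 8 × 1/8 + 4 × 1/2 = 1 + 2 = 3.

3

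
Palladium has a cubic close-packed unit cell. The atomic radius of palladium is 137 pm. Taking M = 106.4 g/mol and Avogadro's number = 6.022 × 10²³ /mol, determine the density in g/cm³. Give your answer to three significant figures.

12.1 g/cm³

In an FCC lattice, atoms touch along the face diagonal, so √2·a = 4r, giving a = 387.5 pm = 3.875 × 10^-8 cm.
With Z = 4, ρ = Z·M/(N_A·a³) = 4 × 106.4 / (6.022 × 10²³ × 5.818 × 10^-23) = 12.15 g/cm³.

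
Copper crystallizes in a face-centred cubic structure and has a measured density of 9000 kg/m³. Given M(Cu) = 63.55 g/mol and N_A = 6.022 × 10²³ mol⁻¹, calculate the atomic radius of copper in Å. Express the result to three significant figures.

1.28 Å

For an FCC cell (Z = 4), a³ = Z·M/(N_A·ρ) = 4 × 63.55 / (6.022 × 10²³ × 9.000) = 4.690 × 10^-23 cm³, so a = 3.606 × 10^-8 cm = 3.606 Å.
Atoms touch along the face diagonal, so √2·a = 4r, so r = 0.3536 × a = 1.28 Å.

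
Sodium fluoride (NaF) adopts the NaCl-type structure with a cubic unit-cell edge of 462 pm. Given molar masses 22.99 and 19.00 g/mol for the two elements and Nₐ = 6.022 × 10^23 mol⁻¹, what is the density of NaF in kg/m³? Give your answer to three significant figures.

2830 kg/m³

The NaCl-type structure contains Z = 4 formula units per cell; M(NaF) = 22.99 + 19.00 = 41.99 g/mol.
a³ = (4.620 × 10^-8 cm)³ = 9.861 × 10^-23 cm³.
ρ = 4 × 41.99 / (6.022 × 10²³ × 9.861 × 10^-23) = 2.828 g/cm³ = 2830 kg/m³.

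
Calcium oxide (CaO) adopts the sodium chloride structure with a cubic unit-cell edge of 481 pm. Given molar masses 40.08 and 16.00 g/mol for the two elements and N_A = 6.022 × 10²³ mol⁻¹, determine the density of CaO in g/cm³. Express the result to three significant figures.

The sodium chloride structure contains Z = 4 formula units per cell; M(CaO) = 40.08 + 16.00 = 56.08 g/mol.
a³ = (4.810 × 10^-8 cm)³ = 1.113 × 10^-22 cm³.
ρ = 4 × 56.08 / (6.022 × 10²³ × 1.113 × 10^-22) = 3.347 g/cm³.

3.35 g/cm³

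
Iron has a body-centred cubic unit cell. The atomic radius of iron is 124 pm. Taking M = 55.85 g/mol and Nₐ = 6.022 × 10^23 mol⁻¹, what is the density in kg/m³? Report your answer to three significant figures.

In a BCC lattice, atoms touch along the body diagonal, so √3·a = 4r, giving a = 286.4 pm = 2.864 × 10^-8 cm.
With Z = 2, ρ = Z·M/(N_A·a³) = 2 × 55.85 / (6.022 × 10²³ × 2.348 × 10^-23) = 7.899 g/cm³ = 7900 kg/m³.

7900 kg/m³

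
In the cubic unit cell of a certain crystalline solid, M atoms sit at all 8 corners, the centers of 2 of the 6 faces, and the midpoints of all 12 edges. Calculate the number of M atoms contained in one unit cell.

5

Corner atoms are shared by 8 cells (1/8 each), face atoms by 2 (1/2 each), edge atoms by 4 (1/4 each).
Net atoms = 8 × 1/8 + 2 × 1/2 + 12 × 1/4 = 1 + 1 + 3 = 5.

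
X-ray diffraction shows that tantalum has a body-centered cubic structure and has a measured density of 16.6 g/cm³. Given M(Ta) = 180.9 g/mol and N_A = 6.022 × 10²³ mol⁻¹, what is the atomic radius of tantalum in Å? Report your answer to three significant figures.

For a BCC cell (Z = 2), a³ = Z·M/(N_A·ρ) = 2 × 180.9 / (6.022 × 10²³ × 16.60) = 3.619 × 10^-23 cm³, so a = 3.308 × 10^-8 cm = 3.308 Å.
Atoms touch along the body diagonal, so √3·a = 4r, so r = 0.4330 × a = 1.43 Å.

1.43 Å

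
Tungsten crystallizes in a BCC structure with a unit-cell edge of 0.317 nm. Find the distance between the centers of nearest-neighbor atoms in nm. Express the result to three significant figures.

0.275 nm

In a BCC structure, atoms touch along the body diagonal, so √3·a = 4r; the nearest-neighbor distance equals 2r = 0.8660·a.
d = 0.8660 × 0.317 = 0.275 nm.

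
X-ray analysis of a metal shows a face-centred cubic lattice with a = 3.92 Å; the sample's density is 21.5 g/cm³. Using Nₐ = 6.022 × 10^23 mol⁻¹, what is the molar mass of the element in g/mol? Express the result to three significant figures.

An FCC cell has Z = 4 atoms; a = 3.920 × 10^-8 cm.
M = ρ·N_A·a³/Z = 21.5 × 6.022 × 10²³ × 6.024 × 10^-23 / 4 = 195 g/mol.

195 g/mol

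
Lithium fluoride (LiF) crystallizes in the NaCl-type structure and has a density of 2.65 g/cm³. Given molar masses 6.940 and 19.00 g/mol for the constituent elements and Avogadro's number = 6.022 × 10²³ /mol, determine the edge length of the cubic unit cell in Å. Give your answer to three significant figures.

M(LiF) = 25.94 g/mol; Z = 4 formula units per cell.
a³ = Z·M/(N_A·ρ) = 4 × 25.94 / (6.022 × 10²³ × 2.65) = 6.502 × 10^-23 cm³, so a = 4.021 × 10^-8 cm = 4.02 Å.

4.02 Å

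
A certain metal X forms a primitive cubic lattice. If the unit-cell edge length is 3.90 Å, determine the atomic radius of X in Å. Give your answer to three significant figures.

1.95 Å

In a simple cubic lattice, atoms touch along the cell edge, so a = 2r.
r = a/2 = 3.90/2 = 1.95 Å.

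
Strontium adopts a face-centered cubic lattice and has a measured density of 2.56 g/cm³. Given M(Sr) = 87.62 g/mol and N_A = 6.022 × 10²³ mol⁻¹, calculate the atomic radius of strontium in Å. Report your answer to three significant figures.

For an FCC cell (Z = 4), a³ = Z·M/(N_A·ρ) = 4 × 87.62 / (6.022 × 10²³ × 2.560) = 2.273 × 10^-22 cm³, so a = 6.103 × 10^-8 cm = 6.103 Å.
Atoms touch along the face diagonal, so √2·a = 4r, so r = 0.3536 × a = 2.16 Å.

2.16 Å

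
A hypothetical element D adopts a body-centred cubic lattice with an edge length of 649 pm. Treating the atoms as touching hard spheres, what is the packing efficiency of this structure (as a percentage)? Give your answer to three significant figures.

68.0%

In a BCC lattice atoms touch along the body diagonal, so √3·a = 4r, so r = 0.4330a = 281.0 pm.
Packing fraction = Z·(4/3)πr³ / a³ = 2 × (4/3)π × (281.0)³ / (649)³ = 0.6802 = 68.0%.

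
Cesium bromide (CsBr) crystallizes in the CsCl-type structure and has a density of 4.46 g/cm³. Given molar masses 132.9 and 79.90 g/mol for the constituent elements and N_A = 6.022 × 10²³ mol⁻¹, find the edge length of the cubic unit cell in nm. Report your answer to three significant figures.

0.430 nm

M(CsBr) = 212.8 g/mol; Z = 1 formula unit per cell.
a³ = Z·M/(N_A·ρ) = 1 × 212.8 / (6.022 × 10²³ × 4.46) = 7.923 × 10^-23 cm³, so a = 4.295 × 10^-8 cm = 0.430 nm.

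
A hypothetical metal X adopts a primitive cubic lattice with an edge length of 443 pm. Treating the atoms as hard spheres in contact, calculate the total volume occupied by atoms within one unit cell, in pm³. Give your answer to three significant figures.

In a simple cubic lattice atoms touch along the cell edge, so a = 2r, so r = 0.5000a = 221.5 pm.
V_atoms = Z × (4/3)πr³ = 1 × (4/3)π × (221.5)³ = 4.55 × 10^7 pm³.

4.55 × 10^7 pm³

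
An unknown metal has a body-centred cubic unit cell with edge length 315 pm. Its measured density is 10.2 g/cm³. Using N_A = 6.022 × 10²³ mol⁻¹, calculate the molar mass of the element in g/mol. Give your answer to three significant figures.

96.0 g/mol

A BCC cell has Z = 2 atoms; a = 3.150 × 10^-8 cm.
M = ρ·N_A·a³/Z = 10.2 × 6.022 × 10²³ × 3.126 × 10^-23 / 2 = 96.0 g/mol.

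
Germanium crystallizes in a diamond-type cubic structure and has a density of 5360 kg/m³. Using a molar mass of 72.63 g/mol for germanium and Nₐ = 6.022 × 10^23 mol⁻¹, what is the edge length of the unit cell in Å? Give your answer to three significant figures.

With Z = 8 atoms per diamond cubic cell, a³ = Z·M/(N_A·ρ) = 8 × 72.63 / (6.022 × 10²³ × 5.360 g/cm³) = 1.800 × 10^-22 cm³.
a = (1.800 × 10^-22)^(1/3) = 5.646 × 10^-8 cm = 5.65 Å.

5.65 Å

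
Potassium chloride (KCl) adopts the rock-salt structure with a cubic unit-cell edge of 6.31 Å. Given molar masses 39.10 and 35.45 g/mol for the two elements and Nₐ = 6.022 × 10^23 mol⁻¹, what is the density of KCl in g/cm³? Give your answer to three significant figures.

The rock-salt structure contains Z = 4 formula units per cell; M(KCl) = 39.10 + 35.45 = 74.55 g/mol.
a³ = (6.310 × 10^-8 cm)³ = 2.512 × 10^-22 cm³.
ρ = 4 × 74.55 / (6.022 × 10²³ × 2.512 × 10^-22) = 1.971 g/cm³.

1.97 g/cm³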